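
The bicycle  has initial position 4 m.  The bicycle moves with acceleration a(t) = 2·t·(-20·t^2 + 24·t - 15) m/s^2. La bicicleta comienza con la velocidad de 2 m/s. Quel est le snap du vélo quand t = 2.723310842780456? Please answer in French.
En partant de l'accélération a(t) = 2·t·(-20·t^2 + 24·t - 15), nous prenons 2 dérivées. En dérivant l'accélération, nous obtenons le jerk: j(t) = -40·t^2 + 2·t·(24 - 40·t) + 48·t - 30. En prenant d/dt de j(t), nous trouvons s(t) = 96 - 240·t. Nous avons le snap s(t) = 96 - 240·t. En substituant t = 2.723310842780456: s(2.723310842780456) = -557.594602267309.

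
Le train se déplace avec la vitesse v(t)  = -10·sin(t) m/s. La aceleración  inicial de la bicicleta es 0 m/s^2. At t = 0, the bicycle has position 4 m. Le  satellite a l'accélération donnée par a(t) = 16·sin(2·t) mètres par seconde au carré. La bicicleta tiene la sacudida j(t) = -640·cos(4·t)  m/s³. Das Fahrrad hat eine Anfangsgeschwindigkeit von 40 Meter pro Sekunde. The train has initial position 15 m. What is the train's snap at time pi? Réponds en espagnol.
Para resolver esto, necesitamos tomar 3 derivadas de nuestra ecuación de la velocidad v(t) = -10·sin(t). Derivando la velocidad, obtenemos la aceleración: a(t) = -10·cos(t). Tomando d/dt de a(t), encontramos j(t) = 10·sin(t). Derivando la sacudida, obtenemos el snap: s(t) = 10·cos(t). De la ecuación del snap s(t) = 10·cos(t), sustituimos t = pi para obtener s = -10.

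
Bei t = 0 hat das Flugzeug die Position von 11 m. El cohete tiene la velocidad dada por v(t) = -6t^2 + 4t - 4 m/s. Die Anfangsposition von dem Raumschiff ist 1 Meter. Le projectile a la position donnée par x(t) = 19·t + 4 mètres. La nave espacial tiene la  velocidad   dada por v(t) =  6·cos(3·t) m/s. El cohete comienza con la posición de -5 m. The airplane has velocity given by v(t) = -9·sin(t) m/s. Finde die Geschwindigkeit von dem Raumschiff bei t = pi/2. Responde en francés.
En utilisant v(t) = 6·cos(3·t) et en substituant t = pi/2, nous trouvons v = 0.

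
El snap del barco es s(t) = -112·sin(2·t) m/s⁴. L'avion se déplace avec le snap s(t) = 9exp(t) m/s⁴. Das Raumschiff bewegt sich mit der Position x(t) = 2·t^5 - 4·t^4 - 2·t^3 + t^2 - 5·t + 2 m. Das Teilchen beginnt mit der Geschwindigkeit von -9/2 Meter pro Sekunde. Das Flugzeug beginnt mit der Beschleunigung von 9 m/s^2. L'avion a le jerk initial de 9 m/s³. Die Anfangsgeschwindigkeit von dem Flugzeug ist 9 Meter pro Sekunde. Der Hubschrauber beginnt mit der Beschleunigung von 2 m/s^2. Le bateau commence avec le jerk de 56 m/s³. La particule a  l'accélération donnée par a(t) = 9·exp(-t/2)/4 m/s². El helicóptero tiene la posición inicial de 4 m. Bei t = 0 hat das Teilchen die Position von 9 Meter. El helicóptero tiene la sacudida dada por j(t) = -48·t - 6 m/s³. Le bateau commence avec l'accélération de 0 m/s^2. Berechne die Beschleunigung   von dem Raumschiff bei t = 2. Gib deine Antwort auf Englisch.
We must differentiate our position equation x(t) = 2·t^5 - 4·t^4 - 2·t^3 + t^2 - 5·t + 2 2 times. Taking d/dt of x(t), we find v(t) = 10·t^4 - 16·t^3 - 6·t^2 + 2·t - 5. Differentiating velocity, we get acceleration: a(t) = 40·t^3 - 48·t^2 - 12·t + 2. Using a(t) = 40·t^3 - 48·t^2 - 12·t + 2 and substituting t = 2, we find a = 106.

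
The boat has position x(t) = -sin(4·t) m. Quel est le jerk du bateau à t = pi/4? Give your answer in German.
Ausgehend von der Position x(t) = -sin(4·t), nehmen wir 3 Ableitungen. Mit d/dt von x(t) finden wir v(t) = -4·cos(4·t). Durch Ableiten von der Geschwindigkeit erhalten wir die Beschleunigung: a(t) = 16·sin(4·t). Durch Ableiten von der Beschleunigung erhalten wir den Ruck: j(t) = 64·cos(4·t). Aus der Gleichung für den Ruck j(t) = 64·cos(4·t), setzen wir t = pi/4 ein und erhalten j = -64.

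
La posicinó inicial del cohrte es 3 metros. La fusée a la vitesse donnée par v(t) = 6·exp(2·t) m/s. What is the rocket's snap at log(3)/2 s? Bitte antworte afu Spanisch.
Partiendo de la velocidad v(t) = 6·exp(2·t), tomamos 3 derivadas. Derivando la velocidad, obtenemos la aceleración: a(t) = 12·exp(2·t). Derivando la aceleración, obtenemos la sacudida: j(t) = 24·exp(2·t). Derivando la sacudida, obtenemos el snap: s(t) = 48·exp(2·t). Tenemos el snap s(t) = 48·exp(2·t). Sustituyendo t = log(3)/2: s(log(3)/2) = 144.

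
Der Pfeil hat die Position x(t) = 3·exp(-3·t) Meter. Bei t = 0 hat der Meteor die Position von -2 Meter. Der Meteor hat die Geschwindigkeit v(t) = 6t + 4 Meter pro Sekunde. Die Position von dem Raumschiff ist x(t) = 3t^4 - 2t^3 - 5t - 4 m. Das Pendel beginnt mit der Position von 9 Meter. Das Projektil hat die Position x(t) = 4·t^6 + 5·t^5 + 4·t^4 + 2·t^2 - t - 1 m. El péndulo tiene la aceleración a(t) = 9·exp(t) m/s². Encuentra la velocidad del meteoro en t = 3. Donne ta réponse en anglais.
We have velocity v(t) = 6·t + 4. Substituting t = 3: v(3) = 22.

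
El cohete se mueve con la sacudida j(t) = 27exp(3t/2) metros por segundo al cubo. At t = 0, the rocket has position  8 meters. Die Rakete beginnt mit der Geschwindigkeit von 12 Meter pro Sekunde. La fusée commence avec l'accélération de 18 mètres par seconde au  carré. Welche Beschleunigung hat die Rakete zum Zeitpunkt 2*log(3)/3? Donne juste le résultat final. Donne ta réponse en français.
L'accélération à t = 2*log(3)/3 est a = 54.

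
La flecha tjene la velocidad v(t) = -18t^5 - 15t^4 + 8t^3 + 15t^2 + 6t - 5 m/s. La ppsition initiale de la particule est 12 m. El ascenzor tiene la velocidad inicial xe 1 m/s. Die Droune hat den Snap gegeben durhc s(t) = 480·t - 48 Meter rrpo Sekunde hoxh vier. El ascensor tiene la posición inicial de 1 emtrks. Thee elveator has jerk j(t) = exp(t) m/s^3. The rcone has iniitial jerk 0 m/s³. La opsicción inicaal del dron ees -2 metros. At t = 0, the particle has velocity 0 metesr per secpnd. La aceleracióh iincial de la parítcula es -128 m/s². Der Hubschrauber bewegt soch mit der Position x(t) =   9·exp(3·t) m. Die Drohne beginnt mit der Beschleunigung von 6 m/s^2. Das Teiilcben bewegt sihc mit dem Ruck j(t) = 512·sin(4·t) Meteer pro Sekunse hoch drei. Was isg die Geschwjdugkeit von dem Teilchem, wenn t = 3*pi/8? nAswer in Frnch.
Nous devons intégrer notre équation du jerk j(t) = 512·sin(4·t) 2 fois. L'intégrale du jerk, avec a(0) = -128, donne l'accélération: a(t) = -128·cos(4·t). La primitive de l'accélération est la vitesse. En utilisant v(0) = 0, nous obtenons v(t) = -32·sin(4·t). Nous avons la vitesse v(t) = -32·sin(4·t). En substituant t = 3*pi/8: v(3*pi/8) = 32.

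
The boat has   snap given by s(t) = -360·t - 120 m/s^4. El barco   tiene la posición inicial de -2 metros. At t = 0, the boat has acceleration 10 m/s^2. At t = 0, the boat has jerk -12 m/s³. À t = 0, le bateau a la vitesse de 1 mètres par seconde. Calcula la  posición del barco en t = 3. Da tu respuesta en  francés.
Pour résoudre ceci, nous devons prendre 4 primitives de notre équation du snap s(t) = -360·t - 120. La primitive du snap, avec j(0) = -12, donne le jerk: j(t) = -180·t^2 - 120·t - 12. L'intégrale du jerk, avec a(0) = 10, donne l'accélération: a(t) = -60·t^3 - 60·t^2 - 12·t + 10. En intégrant l'accélération et en utilisant la condition initiale v(0) = 1, nous obtenons v(t) = -15·t^4 - 20·t^3 - 6·t^2 + 10·t + 1. En intégrant la vitesse et en utilisant la condition initiale x(0) = -2, nous obtenons x(t) = -3·t^5 - 5·t^4 - 2·t^3 + 5·t^2 + t - 2. De l'équation de la position x(t) = -3·t^5 - 5·t^4 - 2·t^3 + 5·t^2 + t - 2, nous substituons t = 3 pour obtenir x = -1142.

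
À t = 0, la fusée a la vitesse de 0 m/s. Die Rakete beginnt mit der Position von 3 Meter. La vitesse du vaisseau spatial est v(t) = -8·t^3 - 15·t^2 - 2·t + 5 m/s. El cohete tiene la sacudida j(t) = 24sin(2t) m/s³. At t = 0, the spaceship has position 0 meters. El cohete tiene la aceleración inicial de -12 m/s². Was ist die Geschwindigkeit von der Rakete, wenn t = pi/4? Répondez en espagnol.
Debemos encontrar la antiderivada de nuestra ecuación de la sacudida j(t) = 24·sin(2·t) 2 veces. La antiderivada de la sacudida es la aceleración. Usando a(0) = -12, obtenemos a(t) = -12·cos(2·t). La integral de la aceleración es la velocidad. Usando v(0) = 0, obtenemos v(t) = -6·sin(2·t). Tenemos la velocidad v(t) = -6·sin(2·t). Sustituyendo t = pi/4: v(pi/4) = -6.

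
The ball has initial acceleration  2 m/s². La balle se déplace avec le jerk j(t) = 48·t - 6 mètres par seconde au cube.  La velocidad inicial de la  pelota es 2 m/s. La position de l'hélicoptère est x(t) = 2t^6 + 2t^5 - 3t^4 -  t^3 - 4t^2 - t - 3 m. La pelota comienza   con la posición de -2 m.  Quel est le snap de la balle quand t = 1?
Nous devons dériver notre équation du jerk j(t) = 48·t - 6 1 fois. En prenant d/dt de j(t), nous trouvons s(t) = 48. En utilisant s(t) = 48 et en substituant t = 1, nous trouvons s = 48.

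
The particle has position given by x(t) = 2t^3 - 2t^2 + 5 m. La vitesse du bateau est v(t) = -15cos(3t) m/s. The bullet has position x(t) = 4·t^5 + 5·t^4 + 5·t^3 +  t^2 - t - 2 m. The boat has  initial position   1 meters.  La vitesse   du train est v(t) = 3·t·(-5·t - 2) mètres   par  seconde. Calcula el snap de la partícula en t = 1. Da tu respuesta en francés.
Pour résoudre ceci, nous devons prendre 4 dérivées de notre équation de la position x(t) = 2·t^3 - 2·t^2 + 5. En dérivant la position, nous obtenons la vitesse: v(t) = 6·t^2 - 4·t. En dérivant la vitesse, nous obtenons l'accélération: a(t) = 12·t - 4. En prenant d/dt de a(t), nous trouvons j(t) = 12. En prenant d/dt de j(t), nous trouvons s(t) = 0. Nous avons le snap s(t) = 0. En substituant t = 1: s(1) = 0.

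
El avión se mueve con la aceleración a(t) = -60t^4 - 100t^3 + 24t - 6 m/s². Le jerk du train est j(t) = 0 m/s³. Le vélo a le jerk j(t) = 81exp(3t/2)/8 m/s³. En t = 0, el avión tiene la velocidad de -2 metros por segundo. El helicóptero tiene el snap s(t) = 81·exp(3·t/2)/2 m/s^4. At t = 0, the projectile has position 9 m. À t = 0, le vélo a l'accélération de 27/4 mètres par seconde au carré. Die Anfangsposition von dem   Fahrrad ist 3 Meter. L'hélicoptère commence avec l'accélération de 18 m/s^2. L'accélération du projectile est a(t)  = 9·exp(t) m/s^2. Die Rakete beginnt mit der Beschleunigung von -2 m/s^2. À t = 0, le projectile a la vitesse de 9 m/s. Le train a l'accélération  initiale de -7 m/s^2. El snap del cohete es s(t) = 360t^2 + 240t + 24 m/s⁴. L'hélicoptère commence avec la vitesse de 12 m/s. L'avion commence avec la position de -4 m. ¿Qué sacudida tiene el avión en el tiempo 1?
Para resolver esto, necesitamos tomar 1 derivada de nuestra ecuación de la aceleración a(t) = -60·t^4 - 100·t^3 + 24·t - 6. Derivando la aceleración, obtenemos la sacudida: j(t) = -240·t^3 - 300·t^2 + 24. De la ecuación de la sacudida j(t) = -240·t^3 - 300·t^2 + 24, sustituimos t = 1 para obtener j = -516.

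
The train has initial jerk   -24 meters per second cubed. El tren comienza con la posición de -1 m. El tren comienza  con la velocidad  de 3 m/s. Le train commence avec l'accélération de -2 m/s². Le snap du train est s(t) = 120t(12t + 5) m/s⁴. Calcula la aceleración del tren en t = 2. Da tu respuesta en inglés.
To solve this, we need to take 2 integrals of our snap equation s(t) = 120·t·(12·t + 5). Finding the antiderivative of s(t) and using j(0) = -24: j(t) = 480·t^3 + 300·t^2 - 24. Integrating jerk and using the initial condition a(0) = -2, we get a(t) = 120·t^4 + 100·t^3 - 24·t - 2. We have acceleration a(t) = 120·t^4 + 100·t^3 - 24·t - 2. Substituting t = 2: a(2) = 2670.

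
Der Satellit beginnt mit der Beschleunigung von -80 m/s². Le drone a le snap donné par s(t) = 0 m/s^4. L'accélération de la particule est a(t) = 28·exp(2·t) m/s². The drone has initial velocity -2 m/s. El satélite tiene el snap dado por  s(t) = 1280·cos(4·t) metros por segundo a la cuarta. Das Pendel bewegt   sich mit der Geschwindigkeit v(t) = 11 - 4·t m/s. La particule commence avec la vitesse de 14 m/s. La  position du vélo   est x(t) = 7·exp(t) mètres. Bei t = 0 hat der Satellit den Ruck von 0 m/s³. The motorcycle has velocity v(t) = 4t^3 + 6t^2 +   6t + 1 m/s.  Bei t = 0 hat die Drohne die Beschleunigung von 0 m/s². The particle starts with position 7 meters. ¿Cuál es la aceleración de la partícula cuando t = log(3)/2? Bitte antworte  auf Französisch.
Nous avons l'accélération a(t) = 28·exp(2·t). En substituant t = log(3)/2: a(log(3)/2) = 84.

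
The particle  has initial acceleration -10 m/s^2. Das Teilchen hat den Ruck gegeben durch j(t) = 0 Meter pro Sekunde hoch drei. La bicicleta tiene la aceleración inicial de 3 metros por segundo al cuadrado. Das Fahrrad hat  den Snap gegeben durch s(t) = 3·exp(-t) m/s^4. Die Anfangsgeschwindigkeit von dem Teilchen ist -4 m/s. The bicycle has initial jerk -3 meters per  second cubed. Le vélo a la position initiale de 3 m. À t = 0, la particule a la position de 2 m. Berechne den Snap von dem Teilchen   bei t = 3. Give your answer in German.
Ausgehend von dem Ruck j(t) = 0, nehmen wir 1 Ableitung. Mit d/dt von j(t) finden wir s(t) = 0. Aus der Gleichung für den Snap s(t) = 0, setzen wir t = 3 ein und erhalten s = 0.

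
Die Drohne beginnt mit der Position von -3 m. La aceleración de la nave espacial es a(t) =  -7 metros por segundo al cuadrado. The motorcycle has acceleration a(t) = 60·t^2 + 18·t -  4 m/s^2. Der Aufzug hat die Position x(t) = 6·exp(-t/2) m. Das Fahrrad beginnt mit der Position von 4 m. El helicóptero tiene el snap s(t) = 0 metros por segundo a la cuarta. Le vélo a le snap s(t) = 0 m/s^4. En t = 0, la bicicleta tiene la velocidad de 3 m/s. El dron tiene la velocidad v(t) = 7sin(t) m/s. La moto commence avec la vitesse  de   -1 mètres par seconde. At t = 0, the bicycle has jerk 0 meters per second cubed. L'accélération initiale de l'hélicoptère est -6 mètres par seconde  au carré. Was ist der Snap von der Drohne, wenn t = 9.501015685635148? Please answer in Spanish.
Partiendo de la velocidad v(t) = 7·sin(t), tomamos 3 derivadas. Tomando d/dt de v(t), encontramos a(t) = 7·cos(t). Tomando d/dt de a(t), encontramos j(t) = -7·sin(t). Tomando d/dt de j(t), encontramos s(t) = -7·cos(t). Usando s(t) = -7·cos(t) y sustituyendo t = 9.501015685635148, encontramos s = 6.97966718362200.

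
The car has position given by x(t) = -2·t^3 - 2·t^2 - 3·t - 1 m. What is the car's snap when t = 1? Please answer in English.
To solve this, we need to take 4 derivatives of our position equation x(t) = -2·t^3 - 2·t^2 - 3·t - 1. Differentiating position, we get velocity: v(t) = -6·t^2 - 4·t - 3. Taking d/dt of v(t), we find a(t) = -12·t - 4. The derivative of acceleration gives jerk: j(t) = -12. Differentiating jerk, we get snap: s(t) = 0. From the given snap equation s(t) = 0, we substitute t = 1 to get s = 0.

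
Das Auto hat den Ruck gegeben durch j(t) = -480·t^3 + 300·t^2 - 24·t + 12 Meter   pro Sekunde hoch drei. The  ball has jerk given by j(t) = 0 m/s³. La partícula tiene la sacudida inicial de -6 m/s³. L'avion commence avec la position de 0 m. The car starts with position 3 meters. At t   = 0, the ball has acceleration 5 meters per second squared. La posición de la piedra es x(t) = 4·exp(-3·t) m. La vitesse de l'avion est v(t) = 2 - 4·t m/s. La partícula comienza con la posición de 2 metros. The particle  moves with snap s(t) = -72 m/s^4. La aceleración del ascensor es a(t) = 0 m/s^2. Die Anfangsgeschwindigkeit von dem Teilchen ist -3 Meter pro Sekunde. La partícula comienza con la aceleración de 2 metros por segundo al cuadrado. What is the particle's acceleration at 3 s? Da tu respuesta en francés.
En partant du snap s(t) = -72, nous prenons 2 primitives. En intégrant le snap et en utilisant la condition initiale j(0) = -6, nous obtenons j(t) = -72·t - 6. En intégrant le jerk et en utilisant la condition initiale a(0) = 2, nous obtenons a(t) = -36·t^2 - 6·t + 2. Nous avons l'accélération a(t) = -36·t^2 - 6·t + 2. En substituant t = 3: a(3) = -340.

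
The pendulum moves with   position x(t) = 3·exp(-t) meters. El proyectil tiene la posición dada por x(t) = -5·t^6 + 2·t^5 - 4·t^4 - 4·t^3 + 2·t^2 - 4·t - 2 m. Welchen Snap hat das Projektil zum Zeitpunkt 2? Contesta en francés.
Pour résoudre ceci, nous devons prendre 4 dérivées de notre équation de la position x(t) = -5·t^6 + 2·t^5 - 4·t^4 - 4·t^3 + 2·t^2 - 4·t - 2. La dérivée de la position donne la vitesse: v(t) = -30·t^5 + 10·t^4 - 16·t^3 - 12·t^2 + 4·t - 4. En dérivant la vitesse, nous obtenons l'accélération: a(t) = -150·t^4 + 40·t^3 - 48·t^2 - 24·t + 4. En dérivant l'accélération, nous obtenons le jerk: j(t) = -600·t^3 + 120·t^2 - 96·t - 24. En prenant d/dt de j(t), nous trouvons s(t) = -1800·t^2 + 240·t - 96. Nous avons le snap s(t) = -1800·t^2 + 240·t - 96. En substituant t = 2: s(2) = -6816.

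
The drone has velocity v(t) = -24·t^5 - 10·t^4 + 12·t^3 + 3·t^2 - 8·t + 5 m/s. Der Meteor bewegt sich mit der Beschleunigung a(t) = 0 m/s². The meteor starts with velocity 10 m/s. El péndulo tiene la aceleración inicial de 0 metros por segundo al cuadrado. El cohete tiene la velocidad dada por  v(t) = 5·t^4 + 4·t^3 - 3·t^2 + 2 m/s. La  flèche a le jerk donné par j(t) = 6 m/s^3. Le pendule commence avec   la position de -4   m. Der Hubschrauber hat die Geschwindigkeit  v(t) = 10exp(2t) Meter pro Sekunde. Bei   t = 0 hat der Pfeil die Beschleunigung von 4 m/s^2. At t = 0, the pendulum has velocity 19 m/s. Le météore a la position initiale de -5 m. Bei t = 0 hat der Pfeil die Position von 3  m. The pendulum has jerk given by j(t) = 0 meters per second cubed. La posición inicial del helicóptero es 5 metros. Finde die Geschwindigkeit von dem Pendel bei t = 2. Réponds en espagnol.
Partiendo de la sacudida j(t) = 0, tomamos 2 integrales. La integral de la sacudida es la aceleración. Usando a(0) = 0, obtenemos a(t) = 0. La antiderivada de la aceleración es la velocidad. Usando v(0) = 19, obtenemos v(t) = 19. De la ecuación de la velocidad v(t) = 19, sustituimos t = 2 para obtener v = 19.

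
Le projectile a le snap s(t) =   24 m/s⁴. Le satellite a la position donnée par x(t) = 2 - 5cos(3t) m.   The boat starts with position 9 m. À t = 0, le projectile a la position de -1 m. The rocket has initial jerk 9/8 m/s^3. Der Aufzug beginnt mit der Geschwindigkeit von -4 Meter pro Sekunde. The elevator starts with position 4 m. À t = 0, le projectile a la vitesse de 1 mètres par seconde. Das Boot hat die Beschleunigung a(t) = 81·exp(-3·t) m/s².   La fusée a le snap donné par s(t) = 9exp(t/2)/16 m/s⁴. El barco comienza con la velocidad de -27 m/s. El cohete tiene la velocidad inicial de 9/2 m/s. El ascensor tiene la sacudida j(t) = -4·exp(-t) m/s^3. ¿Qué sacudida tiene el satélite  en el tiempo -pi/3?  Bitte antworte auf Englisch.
We must differentiate our position equation x(t) = 2 - 5·cos(3·t) 3 times. Differentiating position, we get velocity: v(t) = 15·sin(3·t). Differentiating velocity, we get acceleration: a(t) = 45·cos(3·t). The derivative of acceleration gives jerk: j(t) = -135·sin(3·t). Using j(t) = -135·sin(3·t) and substituting t = -pi/3, we find j = 0.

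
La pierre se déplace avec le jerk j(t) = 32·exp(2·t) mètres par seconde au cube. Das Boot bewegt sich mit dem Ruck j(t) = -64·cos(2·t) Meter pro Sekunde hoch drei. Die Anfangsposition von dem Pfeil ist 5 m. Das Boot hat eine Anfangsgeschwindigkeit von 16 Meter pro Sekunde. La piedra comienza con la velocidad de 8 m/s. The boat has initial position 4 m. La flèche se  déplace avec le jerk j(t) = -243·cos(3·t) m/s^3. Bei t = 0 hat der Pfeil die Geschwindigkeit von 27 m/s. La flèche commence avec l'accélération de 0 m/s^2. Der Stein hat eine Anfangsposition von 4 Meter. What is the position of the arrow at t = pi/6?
We need to integrate our jerk equation j(t) = -243·cos(3·t) 3 times. Taking ∫j(t)dt and applying a(0) = 0, we find a(t) = -81·sin(3·t). Finding the antiderivative of a(t) and using v(0) = 27: v(t) = 27·cos(3·t). Taking ∫v(t)dt and applying x(0) = 5, we find x(t) = 9·sin(3·t) + 5. From the given position equation x(t) = 9·sin(3·t) + 5, we substitute t = pi/6 to get x = 14.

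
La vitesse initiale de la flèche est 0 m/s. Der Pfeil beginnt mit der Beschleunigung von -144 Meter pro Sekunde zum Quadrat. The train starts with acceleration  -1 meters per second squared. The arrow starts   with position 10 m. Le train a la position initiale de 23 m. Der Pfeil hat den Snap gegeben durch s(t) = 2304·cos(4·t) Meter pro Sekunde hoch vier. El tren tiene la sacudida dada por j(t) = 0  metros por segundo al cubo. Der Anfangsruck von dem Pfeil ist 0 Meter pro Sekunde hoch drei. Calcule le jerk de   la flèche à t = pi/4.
Nous devons intégrer notre équation du snap s(t) = 2304·cos(4·t) 1 fois. En prenant ∫s(t)dt et en appliquant j(0) = 0, nous trouvons j(t) = 576·sin(4·t). En utilisant j(t) = 576·sin(4·t) et en substituant t = pi/4, nous trouvons j = 0.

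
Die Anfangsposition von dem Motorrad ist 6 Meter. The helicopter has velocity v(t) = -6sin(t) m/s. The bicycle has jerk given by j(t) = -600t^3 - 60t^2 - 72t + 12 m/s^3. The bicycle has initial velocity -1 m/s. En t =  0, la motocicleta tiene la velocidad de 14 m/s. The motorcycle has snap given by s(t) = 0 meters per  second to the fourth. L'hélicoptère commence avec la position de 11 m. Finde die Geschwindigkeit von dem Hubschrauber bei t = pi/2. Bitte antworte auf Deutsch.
Mit v(t) = -6·sin(t) und Einsetzen von t = pi/2, finden wir v = -6.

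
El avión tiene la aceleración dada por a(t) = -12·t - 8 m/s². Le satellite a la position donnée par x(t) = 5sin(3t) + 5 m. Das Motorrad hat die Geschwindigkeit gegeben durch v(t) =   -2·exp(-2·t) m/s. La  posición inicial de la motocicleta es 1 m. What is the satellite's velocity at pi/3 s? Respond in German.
Um dies zu lösen, müssen wir 1 Ableitung unserer Gleichung für die Position x(t) = 5·sin(3·t) + 5 nehmen. Mit d/dt von x(t) finden wir v(t) = 15·cos(3·t). Aus der Gleichung für die Geschwindigkeit v(t) = 15·cos(3·t), setzen wir t = pi/3 ein und erhalten v = -15.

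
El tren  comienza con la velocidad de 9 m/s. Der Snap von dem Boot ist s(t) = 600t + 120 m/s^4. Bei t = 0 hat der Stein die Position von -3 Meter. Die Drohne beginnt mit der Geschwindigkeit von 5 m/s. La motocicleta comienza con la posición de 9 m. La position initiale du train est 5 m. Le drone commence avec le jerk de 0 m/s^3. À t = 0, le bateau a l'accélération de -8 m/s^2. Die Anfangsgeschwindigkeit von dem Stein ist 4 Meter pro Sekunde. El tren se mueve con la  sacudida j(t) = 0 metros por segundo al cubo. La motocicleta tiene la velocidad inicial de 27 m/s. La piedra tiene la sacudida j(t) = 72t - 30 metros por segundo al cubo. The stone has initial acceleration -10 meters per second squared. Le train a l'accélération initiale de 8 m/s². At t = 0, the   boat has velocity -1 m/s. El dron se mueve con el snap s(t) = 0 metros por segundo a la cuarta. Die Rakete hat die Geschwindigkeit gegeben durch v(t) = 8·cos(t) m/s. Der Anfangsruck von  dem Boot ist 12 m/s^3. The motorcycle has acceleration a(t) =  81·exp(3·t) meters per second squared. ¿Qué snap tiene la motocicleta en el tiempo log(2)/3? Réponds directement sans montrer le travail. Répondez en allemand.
Der Snap bei t = log(2)/3 ist s = 1458.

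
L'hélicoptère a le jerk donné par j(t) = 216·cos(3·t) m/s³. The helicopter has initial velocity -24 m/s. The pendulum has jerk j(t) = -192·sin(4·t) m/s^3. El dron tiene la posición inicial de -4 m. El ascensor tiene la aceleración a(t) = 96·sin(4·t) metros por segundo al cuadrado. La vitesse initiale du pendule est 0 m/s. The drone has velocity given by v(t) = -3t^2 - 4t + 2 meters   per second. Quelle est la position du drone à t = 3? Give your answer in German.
Um dies zu lösen, müssen wir 1 Integral unserer Gleichung für die Geschwindigkeit v(t) = -3·t^2 - 4·t + 2 finden. Die Stammfunktion von der Geschwindigkeit ist die Position. Mit x(0) = -4 erhalten wir x(t) = -t^3 - 2·t^2 + 2·t - 4. Aus der Gleichung für die Position x(t) = -t^3 - 2·t^2 + 2·t - 4, setzen wir t = 3 ein und erhalten x = -43.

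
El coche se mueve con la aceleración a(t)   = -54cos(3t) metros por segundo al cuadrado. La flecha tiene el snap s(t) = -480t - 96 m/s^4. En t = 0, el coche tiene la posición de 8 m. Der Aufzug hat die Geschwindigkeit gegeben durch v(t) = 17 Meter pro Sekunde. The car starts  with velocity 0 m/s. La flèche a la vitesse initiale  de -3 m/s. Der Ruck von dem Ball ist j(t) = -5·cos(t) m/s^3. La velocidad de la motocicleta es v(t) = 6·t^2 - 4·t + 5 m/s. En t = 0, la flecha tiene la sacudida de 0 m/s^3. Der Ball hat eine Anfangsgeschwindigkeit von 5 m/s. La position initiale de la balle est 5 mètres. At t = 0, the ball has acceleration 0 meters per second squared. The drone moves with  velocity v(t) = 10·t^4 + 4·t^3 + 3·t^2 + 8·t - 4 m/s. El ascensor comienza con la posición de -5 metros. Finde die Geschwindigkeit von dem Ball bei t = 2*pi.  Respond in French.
En partant du jerk j(t) = -5·cos(t), nous prenons 2 primitives. La primitive du jerk est l'accélération. En utilisant a(0) = 0, nous obtenons a(t) = -5·sin(t). En prenant ∫a(t)dt et en appliquant v(0) = 5, nous trouvons v(t) = 5·cos(t). En utilisant v(t) = 5·cos(t) et en substituant t = 2*pi, nous trouvons v = 5.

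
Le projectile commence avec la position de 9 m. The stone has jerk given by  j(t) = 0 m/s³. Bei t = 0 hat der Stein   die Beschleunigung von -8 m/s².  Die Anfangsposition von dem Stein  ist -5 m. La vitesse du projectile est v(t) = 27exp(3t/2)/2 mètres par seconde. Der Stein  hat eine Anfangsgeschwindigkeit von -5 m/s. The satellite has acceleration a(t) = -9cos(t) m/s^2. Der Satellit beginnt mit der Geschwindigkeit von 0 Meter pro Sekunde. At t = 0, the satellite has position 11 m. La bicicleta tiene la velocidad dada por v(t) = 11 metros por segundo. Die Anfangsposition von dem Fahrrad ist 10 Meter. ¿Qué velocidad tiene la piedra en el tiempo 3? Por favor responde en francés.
Pour résoudre ceci, nous devons prendre 2 intégrales de notre équation du jerk j(t) = 0. La primitive du jerk, avec a(0) = -8, donne l'accélération: a(t) = -8. En prenant ∫a(t)dt et en appliquant v(0) = -5, nous trouvons v(t) = -8·t - 5. En utilisant v(t) = -8·t - 5 et en substituant t = 3, nous trouvons v = -29.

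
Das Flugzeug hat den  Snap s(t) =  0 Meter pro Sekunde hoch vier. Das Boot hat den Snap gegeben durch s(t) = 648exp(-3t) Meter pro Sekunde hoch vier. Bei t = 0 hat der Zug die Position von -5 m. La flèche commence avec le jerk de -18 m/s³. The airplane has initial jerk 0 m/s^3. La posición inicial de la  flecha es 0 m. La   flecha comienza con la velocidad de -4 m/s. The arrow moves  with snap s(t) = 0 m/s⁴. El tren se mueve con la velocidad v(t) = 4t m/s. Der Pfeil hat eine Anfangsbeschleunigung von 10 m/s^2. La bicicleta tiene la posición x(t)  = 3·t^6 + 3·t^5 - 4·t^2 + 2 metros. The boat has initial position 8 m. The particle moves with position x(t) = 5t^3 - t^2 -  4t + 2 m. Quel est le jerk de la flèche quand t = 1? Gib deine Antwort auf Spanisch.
Para resolver esto, necesitamos tomar 1 integral de nuestra ecuación del snap s(t) = 0. Integrando el snap y usando la condición inicial j(0) = -18, obtenemos j(t) = -18. Tenemos la sacudida j(t) = -18. Sustituyendo t = 1: j(1) = -18.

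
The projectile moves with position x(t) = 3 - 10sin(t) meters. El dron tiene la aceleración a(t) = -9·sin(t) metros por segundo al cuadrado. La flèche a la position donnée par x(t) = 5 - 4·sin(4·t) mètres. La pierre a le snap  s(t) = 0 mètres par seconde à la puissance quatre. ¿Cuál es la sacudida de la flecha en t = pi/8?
Para resolver esto, necesitamos tomar 3 derivadas de nuestra ecuación de la posición x(t) = 5 - 4·sin(4·t). Tomando d/dt de x(t), encontramos v(t) = -16·cos(4·t). Derivando la velocidad, obtenemos la aceleración: a(t) = 64·sin(4·t). Tomando d/dt de a(t), encontramos j(t) = 256·cos(4·t). Usando j(t) = 256·cos(4·t) y sustituyendo t = pi/8, encontramos j = 0.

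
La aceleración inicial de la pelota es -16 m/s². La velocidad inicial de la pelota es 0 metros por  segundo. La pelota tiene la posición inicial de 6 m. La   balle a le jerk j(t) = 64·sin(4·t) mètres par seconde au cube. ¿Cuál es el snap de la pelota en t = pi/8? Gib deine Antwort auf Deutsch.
Ausgehend von dem Ruck j(t) = 64·sin(4·t), nehmen wir 1 Ableitung. Mit d/dt von j(t) finden wir s(t) = 256·cos(4·t). Aus der Gleichung für den Snap s(t) = 256·cos(4·t), setzen wir t = pi/8 ein und erhalten s = 0.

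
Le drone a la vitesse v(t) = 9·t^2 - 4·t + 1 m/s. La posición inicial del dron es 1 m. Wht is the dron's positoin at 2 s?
To find the answer, we compute 1 integral of v(t) = 9·t^2 - 4·t + 1. Integrating velocity and using the initial condition x(0) = 1, we get x(t) = 3·t^3 - 2·t^2 + t + 1. From the given position equation x(t) = 3·t^3 - 2·t^2 + t + 1, we substitute t = 2 to get x = 19.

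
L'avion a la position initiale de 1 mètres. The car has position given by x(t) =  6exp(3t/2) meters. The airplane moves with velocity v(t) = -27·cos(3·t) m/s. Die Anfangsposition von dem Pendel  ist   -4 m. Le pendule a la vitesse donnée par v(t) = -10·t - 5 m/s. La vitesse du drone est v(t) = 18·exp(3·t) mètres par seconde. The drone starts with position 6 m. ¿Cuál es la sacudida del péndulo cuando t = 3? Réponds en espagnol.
Debemos derivar nuestra ecuación de la velocidad v(t) = -10·t - 5 2 veces. La derivada de la velocidad da la aceleración: a(t) = -10. Tomando d/dt de a(t), encontramos j(t) = 0. De la ecuación de la sacudida j(t) = 0, sustituimos t = 3 para obtener j = 0.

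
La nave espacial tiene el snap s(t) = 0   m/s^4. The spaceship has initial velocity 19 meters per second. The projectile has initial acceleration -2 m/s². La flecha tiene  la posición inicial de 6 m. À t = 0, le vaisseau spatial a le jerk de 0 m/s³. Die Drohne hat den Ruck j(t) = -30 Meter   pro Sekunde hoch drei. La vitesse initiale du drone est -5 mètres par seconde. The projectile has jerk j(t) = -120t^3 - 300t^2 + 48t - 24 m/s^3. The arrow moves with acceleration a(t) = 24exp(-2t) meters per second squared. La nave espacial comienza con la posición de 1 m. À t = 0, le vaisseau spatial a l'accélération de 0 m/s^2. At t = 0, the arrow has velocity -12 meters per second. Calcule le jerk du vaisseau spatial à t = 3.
Pour résoudre ceci, nous devons prendre 1 intégrale de notre équation du snap s(t) = 0. La primitive du snap, avec j(0) = 0, donne le jerk: j(t) = 0. En utilisant j(t) = 0 et en substituant t = 3, nous trouvons j = 0.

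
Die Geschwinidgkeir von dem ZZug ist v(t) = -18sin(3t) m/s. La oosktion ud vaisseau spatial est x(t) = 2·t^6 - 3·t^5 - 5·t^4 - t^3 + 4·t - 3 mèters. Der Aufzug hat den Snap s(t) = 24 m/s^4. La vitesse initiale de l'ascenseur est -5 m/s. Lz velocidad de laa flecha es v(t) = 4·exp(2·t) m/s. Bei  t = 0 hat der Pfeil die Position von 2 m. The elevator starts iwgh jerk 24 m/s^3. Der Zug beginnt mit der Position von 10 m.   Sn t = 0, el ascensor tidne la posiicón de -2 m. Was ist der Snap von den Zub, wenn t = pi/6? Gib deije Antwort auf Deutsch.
Um dies zu lösen, müssen wir 3 Ableitungen unserer Gleichung für die Geschwindigkeit v(t) = -18·sin(3·t) nehmen. Mit d/dt von v(t) finden wir a(t) = -54·cos(3·t). Durch Ableiten von der Beschleunigung erhalten wir den Ruck: j(t) = 162·sin(3·t). Die Ableitung von dem Ruck ergibt den Snap: s(t) = 486·cos(3·t). Mit s(t) = 486·cos(3·t) und Einsetzen von t = pi/6, finden wir s = 0.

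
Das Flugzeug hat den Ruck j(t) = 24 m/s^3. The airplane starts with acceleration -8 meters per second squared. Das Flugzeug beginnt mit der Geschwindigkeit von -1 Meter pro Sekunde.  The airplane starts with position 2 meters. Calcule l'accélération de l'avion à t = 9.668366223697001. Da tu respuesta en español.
Partiendo de la sacudida j(t) = 24, tomamos 1 antiderivada. La antiderivada de la sacudida es la aceleración. Usando a(0) = -8, obtenemos a(t) = 24·t - 8. De la ecuación de la aceleración a(t) = 24·t - 8, sustituimos t = 9.668366223697001 para obtener a = 224.040789368728.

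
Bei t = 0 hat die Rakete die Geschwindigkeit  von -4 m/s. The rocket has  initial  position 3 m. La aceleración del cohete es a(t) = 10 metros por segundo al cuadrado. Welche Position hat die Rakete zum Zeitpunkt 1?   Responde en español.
Partiendo de la aceleración a(t) = 10, tomamos 2 antiderivadas. Integrando la aceleración y usando la condición inicial v(0) = -4, obtenemos v(t) = 10·t - 4. La integral de la velocidad es la posición. Usando x(0) = 3, obtenemos x(t) = 5·t^2 - 4·t + 3. Usando x(t) = 5·t^2 - 4·t + 3 y sustituyendo t = 1, encontramos x = 4.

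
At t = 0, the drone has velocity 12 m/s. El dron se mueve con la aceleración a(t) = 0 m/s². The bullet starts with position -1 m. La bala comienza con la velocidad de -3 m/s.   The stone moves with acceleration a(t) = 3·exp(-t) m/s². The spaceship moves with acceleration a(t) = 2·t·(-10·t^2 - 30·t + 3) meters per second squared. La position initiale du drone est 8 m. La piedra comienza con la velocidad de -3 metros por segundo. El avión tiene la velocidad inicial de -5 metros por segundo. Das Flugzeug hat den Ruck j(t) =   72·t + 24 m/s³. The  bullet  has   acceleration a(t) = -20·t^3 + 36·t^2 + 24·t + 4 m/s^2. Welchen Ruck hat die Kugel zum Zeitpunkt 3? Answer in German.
Ausgehend von der Beschleunigung a(t) = -20·t^3 + 36·t^2 + 24·t + 4, nehmen wir 1 Ableitung. Die Ableitung von der Beschleunigung ergibt den Ruck: j(t) = -60·t^2 + 72·t + 24. Wir haben den Ruck j(t) = -60·t^2 + 72·t + 24. Durch Einsetzen von t = 3: j(3) = -300.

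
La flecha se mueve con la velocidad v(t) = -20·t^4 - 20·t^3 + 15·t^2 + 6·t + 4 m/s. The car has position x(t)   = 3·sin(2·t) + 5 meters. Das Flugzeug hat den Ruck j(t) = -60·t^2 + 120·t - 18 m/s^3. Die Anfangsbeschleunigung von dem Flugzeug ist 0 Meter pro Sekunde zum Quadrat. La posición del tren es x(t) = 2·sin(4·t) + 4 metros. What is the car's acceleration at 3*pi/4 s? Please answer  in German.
Wir müssen unsere Gleichung für die Position x(t) = 3·sin(2·t) + 5 2-mal ableiten. Mit d/dt von x(t) finden wir v(t) = 6·cos(2·t). Mit d/dt von v(t) finden wir a(t) = -12·sin(2·t). Aus der Gleichung für die Beschleunigung a(t) = -12·sin(2·t), setzen wir t = 3*pi/4 ein und erhalten a = 12.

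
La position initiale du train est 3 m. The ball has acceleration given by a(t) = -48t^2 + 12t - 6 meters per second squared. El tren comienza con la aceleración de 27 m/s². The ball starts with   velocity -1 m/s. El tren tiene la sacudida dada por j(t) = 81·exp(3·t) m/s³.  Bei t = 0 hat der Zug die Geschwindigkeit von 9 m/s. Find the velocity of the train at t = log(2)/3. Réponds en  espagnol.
Para resolver esto, necesitamos tomar 2 integrales de nuestra ecuación de la sacudida j(t) = 81·exp(3·t). La antiderivada de la sacudida es la aceleración. Usando a(0) = 27, obtenemos a(t) = 27·exp(3·t). Tomando ∫a(t)dt y aplicando v(0) = 9, encontramos v(t) = 9·exp(3·t). Tenemos la velocidad v(t) = 9·exp(3·t). Sustituyendo t = log(2)/3: v(log(2)/3) = 18.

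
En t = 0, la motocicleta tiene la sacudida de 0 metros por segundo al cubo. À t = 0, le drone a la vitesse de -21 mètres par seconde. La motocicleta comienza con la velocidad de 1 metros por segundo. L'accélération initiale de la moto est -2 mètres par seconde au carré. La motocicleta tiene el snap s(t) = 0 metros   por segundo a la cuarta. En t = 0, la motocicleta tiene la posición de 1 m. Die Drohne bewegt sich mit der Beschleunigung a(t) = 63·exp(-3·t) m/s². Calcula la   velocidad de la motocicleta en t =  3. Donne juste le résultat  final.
La velocidad en t = 3 es v = -5.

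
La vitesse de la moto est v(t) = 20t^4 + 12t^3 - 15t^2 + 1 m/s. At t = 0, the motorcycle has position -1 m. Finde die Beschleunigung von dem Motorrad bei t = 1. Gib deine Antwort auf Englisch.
Starting from velocity v(t) = 20·t^4 + 12·t^3 - 15·t^2 + 1, we take 1 derivative. Differentiating velocity, we get acceleration: a(t) = 80·t^3 + 36·t^2 - 30·t. From the given acceleration equation a(t) = 80·t^3 + 36·t^2 - 30·t, we substitute t = 1 to get a = 86.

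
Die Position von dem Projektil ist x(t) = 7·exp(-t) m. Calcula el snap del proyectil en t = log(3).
Partiendo de la posición x(t) = 7·exp(-t), tomamos 4 derivadas. Tomando d/dt de x(t), encontramos v(t) = -7·exp(-t). Derivando la velocidad, obtenemos la aceleración: a(t) = 7·exp(-t). Derivando la aceleración, obtenemos la sacudida: j(t) = -7·exp(-t). Tomando d/dt de j(t), encontramos s(t) = 7·exp(-t). De la ecuación del snap s(t) = 7·exp(-t), sustituimos t = log(3) para obtener s = 7/3.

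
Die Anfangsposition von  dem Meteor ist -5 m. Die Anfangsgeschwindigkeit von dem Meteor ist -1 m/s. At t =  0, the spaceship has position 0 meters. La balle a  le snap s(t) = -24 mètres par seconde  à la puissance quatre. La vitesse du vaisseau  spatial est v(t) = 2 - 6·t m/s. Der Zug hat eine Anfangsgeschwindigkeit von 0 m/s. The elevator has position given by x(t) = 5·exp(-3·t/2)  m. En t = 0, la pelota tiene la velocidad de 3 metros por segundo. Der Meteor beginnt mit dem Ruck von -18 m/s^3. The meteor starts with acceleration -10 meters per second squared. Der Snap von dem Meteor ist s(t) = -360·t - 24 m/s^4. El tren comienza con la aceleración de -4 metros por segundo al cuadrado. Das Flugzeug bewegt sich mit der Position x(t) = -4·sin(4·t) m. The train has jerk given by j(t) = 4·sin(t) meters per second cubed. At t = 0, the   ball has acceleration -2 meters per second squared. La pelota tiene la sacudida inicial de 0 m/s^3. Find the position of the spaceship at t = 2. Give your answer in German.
Wir müssen unsere Gleichung für die Geschwindigkeit v(t) = 2 - 6·t 1-mal integrieren. Die Stammfunktion von der Geschwindigkeit ist die Position. Mit x(0) = 0 erhalten wir x(t) = -3·t^2 + 2·t. Mit x(t) = -3·t^2 + 2·t und Einsetzen von t = 2, finden wir x = -8.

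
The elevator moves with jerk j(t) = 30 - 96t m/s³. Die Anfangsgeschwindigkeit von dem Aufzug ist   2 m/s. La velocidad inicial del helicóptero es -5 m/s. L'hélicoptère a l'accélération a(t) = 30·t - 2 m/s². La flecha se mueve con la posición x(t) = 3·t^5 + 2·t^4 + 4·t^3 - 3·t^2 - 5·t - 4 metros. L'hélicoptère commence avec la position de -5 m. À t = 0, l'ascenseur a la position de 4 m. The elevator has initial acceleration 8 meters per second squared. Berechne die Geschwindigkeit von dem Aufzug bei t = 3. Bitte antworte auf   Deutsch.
Um dies zu lösen, müssen wir 2 Stammfunktionen unserer Gleichung für den Ruck j(t) = 30 - 96·t finden. Mit ∫j(t)dt und Anwendung von a(0) = 8, finden wir a(t) = -48·t^2 + 30·t + 8. Die Stammfunktion von der Beschleunigung, mit v(0) = 2, ergibt die Geschwindigkeit: v(t) = -16·t^3 + 15·t^2 + 8·t + 2. Mit v(t) = -16·t^3 + 15·t^2 + 8·t + 2 und Einsetzen von t = 3, finden wir v = -271.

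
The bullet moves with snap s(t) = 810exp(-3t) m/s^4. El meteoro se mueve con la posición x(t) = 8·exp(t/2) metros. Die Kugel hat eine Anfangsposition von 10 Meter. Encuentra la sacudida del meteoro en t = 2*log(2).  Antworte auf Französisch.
En partant de la position x(t) = 8·exp(t/2), nous prenons 3 dérivées. La dérivée de la position donne la vitesse: v(t) = 4·exp(t/2). En dérivant la vitesse, nous obtenons l'accélération: a(t) = 2·exp(t/2). En prenant d/dt de a(t), nous trouvons j(t) = exp(t/2). Nous avons le jerk j(t) = exp(t/2). En substituant t = 2*log(2): j(2*log(2)) = 2.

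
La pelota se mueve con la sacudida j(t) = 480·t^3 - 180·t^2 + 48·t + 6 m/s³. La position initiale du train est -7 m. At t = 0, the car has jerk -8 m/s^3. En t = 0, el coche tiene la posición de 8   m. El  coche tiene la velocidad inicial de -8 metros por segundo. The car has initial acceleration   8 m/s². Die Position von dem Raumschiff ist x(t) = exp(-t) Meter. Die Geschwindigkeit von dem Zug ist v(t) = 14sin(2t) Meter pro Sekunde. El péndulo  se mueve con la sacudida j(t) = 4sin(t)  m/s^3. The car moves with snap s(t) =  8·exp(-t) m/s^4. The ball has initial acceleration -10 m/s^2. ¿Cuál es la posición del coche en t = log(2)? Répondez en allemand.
Um dies zu lösen, müssen wir 4 Integrale unserer Gleichung für den Snap s(t) = 8·exp(-t) finden. Mit ∫s(t)dt und Anwendung von j(0) = -8, finden wir j(t) = -8·exp(-t). Das Integral von dem Ruck ist die Beschleunigung. Mit a(0) = 8 erhalten wir a(t) = 8·exp(-t). Die Stammfunktion von der Beschleunigung ist die Geschwindigkeit. Mit v(0) = -8 erhalten wir v(t) = -8·exp(-t). Das Integral von der Geschwindigkeit ist die Position. Mit x(0) = 8 erhalten wir x(t) = 8·exp(-t). Mit x(t) = 8·exp(-t) und Einsetzen von t = log(2), finden wir x = 4.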